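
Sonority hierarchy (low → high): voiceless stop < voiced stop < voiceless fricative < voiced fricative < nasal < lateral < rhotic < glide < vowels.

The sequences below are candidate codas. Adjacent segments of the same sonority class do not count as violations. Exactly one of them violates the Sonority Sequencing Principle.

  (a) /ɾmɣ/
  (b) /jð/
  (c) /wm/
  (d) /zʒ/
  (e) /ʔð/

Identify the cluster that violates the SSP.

e

(a) /ɾmɣ/: profile 7-5-4 — obeys.
(b) /jð/: profile 8-4 — obeys.
(c) /wm/: profile 8-5 — obeys.
(d) /zʒ/: profile 4-4 — obeys.
(e) /ʔð/: profile 1-4 — violates.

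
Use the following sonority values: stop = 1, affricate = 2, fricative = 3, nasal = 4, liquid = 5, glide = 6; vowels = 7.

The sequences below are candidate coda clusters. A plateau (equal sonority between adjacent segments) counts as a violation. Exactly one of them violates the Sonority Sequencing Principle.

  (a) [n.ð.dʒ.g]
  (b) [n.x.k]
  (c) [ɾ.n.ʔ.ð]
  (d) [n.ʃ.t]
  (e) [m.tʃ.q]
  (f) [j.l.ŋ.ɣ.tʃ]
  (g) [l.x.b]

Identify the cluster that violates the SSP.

(a) sonority 4-3-2-1: well-formed.
(b) sonority 4-3-1: well-formed.
(c) sonority 5-4-1-3: ill-formed.
(d) sonority 4-3-1: well-formed.
(e) sonority 4-2-1: well-formed.
(f) sonority 6-5-4-3-2: well-formed.
(g) sonority 5-3-1: well-formed.

c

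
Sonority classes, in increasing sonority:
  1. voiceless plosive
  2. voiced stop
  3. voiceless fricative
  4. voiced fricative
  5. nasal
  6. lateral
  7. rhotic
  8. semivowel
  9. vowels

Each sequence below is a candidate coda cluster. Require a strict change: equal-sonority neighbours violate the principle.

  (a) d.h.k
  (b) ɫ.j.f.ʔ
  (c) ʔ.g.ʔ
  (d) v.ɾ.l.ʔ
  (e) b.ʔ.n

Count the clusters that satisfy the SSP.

(a) sonority 2-3-1: ill-formed.
(b) sonority 6-8-3-1: ill-formed.
(c) sonority 1-2-1: ill-formed.
(d) sonority 4-7-6-1: ill-formed.
(e) sonority 2-1-5: ill-formed.

0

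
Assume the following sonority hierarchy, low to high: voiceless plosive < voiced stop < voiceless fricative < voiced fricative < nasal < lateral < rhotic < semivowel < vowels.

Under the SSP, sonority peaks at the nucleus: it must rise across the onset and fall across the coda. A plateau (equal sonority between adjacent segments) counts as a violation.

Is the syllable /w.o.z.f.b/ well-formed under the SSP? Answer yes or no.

yes

Onset: /w/ is a semivowel (sonority 8); then the nucleus /o/ (sonority 9).
Onset profile 8-9 — rises to the nucleus.
Coda: /z/ is a voiced fricative (sonority 4), /f/ is a voiceless fricative (sonority 3), /b/ is a voiced stop (sonority 2).
Coda profile 9-4-3-2 — falls from the nucleus.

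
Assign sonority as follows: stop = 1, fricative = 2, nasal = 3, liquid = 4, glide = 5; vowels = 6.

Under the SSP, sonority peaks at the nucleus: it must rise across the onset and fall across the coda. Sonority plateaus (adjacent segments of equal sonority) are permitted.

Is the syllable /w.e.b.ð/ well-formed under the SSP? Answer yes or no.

Onset: /w/ is a glide (sonority 5); then the nucleus /e/ (sonority 6).
Onset profile 5-6 — rises to the nucleus.
Coda: /b/ is a stop (sonority 1), /ð/ is a fricative (sonority 2).
Coda profile 6-1-2 — does not fall throughout.

no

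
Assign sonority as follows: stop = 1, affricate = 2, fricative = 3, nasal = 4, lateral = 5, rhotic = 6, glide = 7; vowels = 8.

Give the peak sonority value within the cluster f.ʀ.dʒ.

6

/f/: fricative = 3.
/ʀ/: rhotic = 6.
/dʒ/: affricate = 2.
The maximum is 6.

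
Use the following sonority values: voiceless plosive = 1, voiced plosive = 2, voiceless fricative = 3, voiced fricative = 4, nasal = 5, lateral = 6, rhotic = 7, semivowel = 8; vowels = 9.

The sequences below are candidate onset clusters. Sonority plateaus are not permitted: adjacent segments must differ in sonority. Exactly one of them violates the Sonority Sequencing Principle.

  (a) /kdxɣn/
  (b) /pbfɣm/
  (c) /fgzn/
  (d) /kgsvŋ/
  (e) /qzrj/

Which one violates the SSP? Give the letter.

c

(a) 1-2-3-4-5 → obeys
(b) 1-2-3-4-5 → obeys
(c) 3-2-4-5 → violates
(d) 1-2-3-4-5 → obeys
(e) 1-4-7-8 → obeys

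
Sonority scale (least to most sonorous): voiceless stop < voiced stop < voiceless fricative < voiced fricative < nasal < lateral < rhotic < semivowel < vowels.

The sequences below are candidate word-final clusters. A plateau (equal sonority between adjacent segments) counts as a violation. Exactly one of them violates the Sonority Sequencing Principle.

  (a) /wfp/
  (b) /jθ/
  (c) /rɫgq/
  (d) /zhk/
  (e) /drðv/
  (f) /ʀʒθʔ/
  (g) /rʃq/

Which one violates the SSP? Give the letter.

(a) /wfp/: profile 8-3-1 — obeys.
(b) /jθ/: profile 8-3 — obeys.
(c) /rɫgq/: profile 7-6-2-1 — obeys.
(d) /zhk/: profile 4-3-1 — obeys.
(e) /drðv/: profile 2-7-4-4 — violates.
(f) /ʀʒθʔ/: profile 7-4-3-1 — obeys.
(g) /rʃq/: profile 7-3-1 — obeys.

e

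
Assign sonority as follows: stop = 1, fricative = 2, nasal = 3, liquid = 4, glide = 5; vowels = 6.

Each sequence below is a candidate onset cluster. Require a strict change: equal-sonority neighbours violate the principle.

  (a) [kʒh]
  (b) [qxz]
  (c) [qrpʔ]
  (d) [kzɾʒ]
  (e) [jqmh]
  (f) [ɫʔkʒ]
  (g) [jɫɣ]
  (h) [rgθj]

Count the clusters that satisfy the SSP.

0

(a) 1-2-2 → violates
(b) 1-2-2 → violates
(c) 1-4-1-1 → violates
(d) 1-2-4-2 → violates
(e) 5-1-3-2 → violates
(f) 4-1-1-2 → violates
(g) 5-4-2 → violates
(h) 4-1-2-5 → violates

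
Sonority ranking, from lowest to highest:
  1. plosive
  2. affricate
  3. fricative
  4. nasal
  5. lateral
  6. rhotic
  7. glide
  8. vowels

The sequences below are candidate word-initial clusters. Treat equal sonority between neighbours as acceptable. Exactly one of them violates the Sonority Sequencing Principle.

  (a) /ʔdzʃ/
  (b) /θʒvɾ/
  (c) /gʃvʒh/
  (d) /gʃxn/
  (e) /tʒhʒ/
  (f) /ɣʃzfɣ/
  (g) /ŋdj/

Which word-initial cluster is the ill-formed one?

g

(a) 1-1-3-3 → obeys
(b) 3-3-3-6 → obeys
(c) 1-3-3-3-3 → obeys
(d) 1-3-3-4 → obeys
(e) 1-3-3-3 → obeys
(f) 3-3-3-3-3 → obeys
(g) 4-1-7 → violates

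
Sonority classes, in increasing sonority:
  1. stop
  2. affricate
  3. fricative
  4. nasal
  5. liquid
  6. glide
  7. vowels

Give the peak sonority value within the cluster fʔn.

/f/: fricative = 3.
/ʔ/: stop = 1.
/n/: nasal = 4.
The maximum is 4.

4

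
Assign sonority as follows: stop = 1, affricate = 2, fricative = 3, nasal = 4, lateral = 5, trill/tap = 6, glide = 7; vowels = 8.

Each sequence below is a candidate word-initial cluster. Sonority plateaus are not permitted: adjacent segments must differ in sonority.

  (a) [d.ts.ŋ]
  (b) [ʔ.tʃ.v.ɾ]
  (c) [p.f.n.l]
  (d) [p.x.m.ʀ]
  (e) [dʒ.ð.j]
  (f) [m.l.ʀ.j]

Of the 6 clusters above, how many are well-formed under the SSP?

6

(a) [d.ts.ŋ]: profile 1-2-4 — obeys.
(b) [ʔ.tʃ.v.ɾ]: profile 1-2-3-6 — obeys.
(c) [p.f.n.l]: profile 1-3-4-5 — obeys.
(d) [p.x.m.ʀ]: profile 1-3-4-6 — obeys.
(e) [dʒ.ð.j]: profile 2-3-7 — obeys.
(f) [m.l.ʀ.j]: profile 4-5-6-7 — obeys.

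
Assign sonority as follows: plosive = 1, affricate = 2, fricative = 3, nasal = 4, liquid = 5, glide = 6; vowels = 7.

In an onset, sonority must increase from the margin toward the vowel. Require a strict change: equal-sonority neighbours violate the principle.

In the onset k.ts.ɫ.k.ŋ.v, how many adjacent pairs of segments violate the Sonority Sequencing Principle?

2

/k/: plosive = 1.
/ts/: affricate = 2.
/ɫ/: liquid = 5.
/k/: plosive = 1.
/ŋ/: nasal = 4.
/v/: fricative = 3.
/k/→/ts/: 1→2 (rises) — ok.
/ts/→/ɫ/: 2→5 (rises) — ok.
/ɫ/→/k/: 5→1 (does not rise) — violation.
/k/→/ŋ/: 1→4 (rises) — ok.
/ŋ/→/v/: 4→3 (does not rise) — violation.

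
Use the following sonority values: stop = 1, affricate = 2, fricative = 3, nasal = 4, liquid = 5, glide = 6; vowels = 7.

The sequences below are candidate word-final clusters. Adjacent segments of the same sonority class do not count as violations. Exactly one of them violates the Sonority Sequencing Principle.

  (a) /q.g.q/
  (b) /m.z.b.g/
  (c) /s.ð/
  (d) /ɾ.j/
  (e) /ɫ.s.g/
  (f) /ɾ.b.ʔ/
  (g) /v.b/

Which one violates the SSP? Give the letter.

(a) 1-1-1 → obeys
(b) 4-3-1-1 → obeys
(c) 3-3 → obeys
(d) 5-6 → violates
(e) 5-3-1 → obeys
(f) 5-1-1 → obeys
(g) 3-1 → obeys

d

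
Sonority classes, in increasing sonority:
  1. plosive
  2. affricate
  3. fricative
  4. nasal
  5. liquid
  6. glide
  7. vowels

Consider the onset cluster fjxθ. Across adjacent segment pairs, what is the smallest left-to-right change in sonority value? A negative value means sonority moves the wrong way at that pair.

/f/ — fricative, sonority 3.
/j/ — glide, sonority 6.
/x/ — fricative, sonority 3.
/θ/ — fricative, sonority 3.
/f/→/j/: change +3.
/j/→/x/: change -3.
/x/→/θ/: change +0.
Minimum = -3.

-3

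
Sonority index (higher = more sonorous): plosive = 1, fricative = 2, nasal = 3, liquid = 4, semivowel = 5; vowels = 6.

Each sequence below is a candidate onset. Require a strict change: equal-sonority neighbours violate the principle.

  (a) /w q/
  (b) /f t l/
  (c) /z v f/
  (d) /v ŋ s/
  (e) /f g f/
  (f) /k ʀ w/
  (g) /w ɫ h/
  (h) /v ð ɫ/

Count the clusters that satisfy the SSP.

1

(a) 5-1 → violates
(b) 2-1-4 → violates
(c) 2-2-2 → violates
(d) 2-3-2 → violates
(e) 2-1-2 → violates
(f) 1-4-5 → obeys
(g) 5-4-2 → violates
(h) 2-2-4 → violates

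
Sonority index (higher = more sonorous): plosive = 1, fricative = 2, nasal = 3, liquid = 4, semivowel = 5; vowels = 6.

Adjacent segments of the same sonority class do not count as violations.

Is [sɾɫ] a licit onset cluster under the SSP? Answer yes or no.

/s/ — fricative, sonority 2.
/ɾ/ — liquid, sonority 4.
/ɫ/ — liquid, sonority 4.
The profile 2-4-4 is non-decreasing (plateaus allowed), so the onset cluster satisfies the SSP.

yes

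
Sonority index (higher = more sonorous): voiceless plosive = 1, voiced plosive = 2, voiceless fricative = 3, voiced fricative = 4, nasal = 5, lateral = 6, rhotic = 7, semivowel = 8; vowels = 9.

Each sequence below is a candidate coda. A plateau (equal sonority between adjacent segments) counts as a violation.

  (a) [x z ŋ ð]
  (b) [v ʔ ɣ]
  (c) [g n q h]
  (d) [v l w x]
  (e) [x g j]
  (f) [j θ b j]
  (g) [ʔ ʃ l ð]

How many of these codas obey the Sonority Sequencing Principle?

(a) 3-4-5-4 → violates
(b) 4-1-4 → violates
(c) 2-5-1-3 → violates
(d) 4-6-8-3 → violates
(e) 3-2-8 → violates
(f) 8-3-2-8 → violates
(g) 1-3-6-4 → violates

0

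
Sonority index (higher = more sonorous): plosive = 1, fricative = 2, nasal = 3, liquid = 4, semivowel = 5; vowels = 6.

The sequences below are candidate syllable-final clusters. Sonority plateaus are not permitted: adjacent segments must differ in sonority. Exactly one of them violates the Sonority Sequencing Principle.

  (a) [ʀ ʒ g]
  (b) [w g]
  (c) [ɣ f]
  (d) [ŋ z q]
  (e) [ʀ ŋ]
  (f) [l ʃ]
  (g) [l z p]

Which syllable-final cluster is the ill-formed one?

c

(a) 4-2-1 → obeys
(b) 5-1 → obeys
(c) 2-2 → violates
(d) 3-2-1 → obeys
(e) 4-3 → obeys
(f) 4-2 → obeys
(g) 4-2-1 → obeys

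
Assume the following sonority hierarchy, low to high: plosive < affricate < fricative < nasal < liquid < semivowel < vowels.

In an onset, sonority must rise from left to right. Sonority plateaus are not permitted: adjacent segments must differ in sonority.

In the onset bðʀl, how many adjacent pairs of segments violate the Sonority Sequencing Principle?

/b/ — plosive, sonority 1.
/ð/ — fricative, sonority 3.
/ʀ/ — liquid, sonority 5.
/l/ — liquid, sonority 5.
/b/→/ð/: 1→3 (rises) — ok.
/ð/→/ʀ/: 3→5 (rises) — ok.
/ʀ/→/l/: 5→5 (plateau) — violation.

1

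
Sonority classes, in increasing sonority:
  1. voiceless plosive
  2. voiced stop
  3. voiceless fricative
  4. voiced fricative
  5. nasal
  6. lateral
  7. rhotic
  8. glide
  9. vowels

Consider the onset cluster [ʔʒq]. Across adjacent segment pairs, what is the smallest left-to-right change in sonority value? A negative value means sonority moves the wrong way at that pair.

/ʔ/: voiceless plosive = 1.
/ʒ/: voiced fricative = 4.
/q/: voiceless plosive = 1.
/ʔ/→/ʒ/: change +3.
/ʒ/→/q/: change -3.
Minimum = -3.

-3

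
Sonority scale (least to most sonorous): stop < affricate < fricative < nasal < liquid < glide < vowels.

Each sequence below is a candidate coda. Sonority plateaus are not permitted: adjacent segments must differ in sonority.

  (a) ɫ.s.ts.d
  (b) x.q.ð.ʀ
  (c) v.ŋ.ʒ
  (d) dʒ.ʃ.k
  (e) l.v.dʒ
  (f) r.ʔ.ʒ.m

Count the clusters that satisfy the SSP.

2

(a) 5-3-2-1 → obeys
(b) 3-1-3-5 → violates
(c) 3-4-3 → violates
(d) 2-3-1 → violates
(e) 5-3-2 → obeys
(f) 5-1-3-4 → violates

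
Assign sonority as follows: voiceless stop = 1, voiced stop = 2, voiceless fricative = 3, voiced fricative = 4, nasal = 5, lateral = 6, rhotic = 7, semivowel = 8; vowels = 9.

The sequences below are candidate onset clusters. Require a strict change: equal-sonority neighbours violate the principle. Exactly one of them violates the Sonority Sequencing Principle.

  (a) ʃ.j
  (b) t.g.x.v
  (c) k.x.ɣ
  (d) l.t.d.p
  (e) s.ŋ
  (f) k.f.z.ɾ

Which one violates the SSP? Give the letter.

(a) 3-8 → obeys
(b) 1-2-3-4 → obeys
(c) 1-3-4 → obeys
(d) 6-1-2-1 → violates
(e) 3-5 → obeys
(f) 1-3-4-7 → obeys

d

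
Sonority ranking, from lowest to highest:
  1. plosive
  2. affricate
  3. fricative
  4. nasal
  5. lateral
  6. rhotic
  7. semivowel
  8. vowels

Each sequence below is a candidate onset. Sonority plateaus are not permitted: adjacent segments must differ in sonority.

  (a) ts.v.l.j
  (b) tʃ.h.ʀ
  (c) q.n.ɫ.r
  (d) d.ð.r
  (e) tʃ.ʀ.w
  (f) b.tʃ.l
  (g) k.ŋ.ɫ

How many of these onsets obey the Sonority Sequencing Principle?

7

(a) 2-3-5-7 → obeys
(b) 2-3-6 → obeys
(c) 1-4-5-6 → obeys
(d) 1-3-6 → obeys
(e) 2-6-7 → obeys
(f) 1-2-5 → obeys
(g) 1-4-5 → obeys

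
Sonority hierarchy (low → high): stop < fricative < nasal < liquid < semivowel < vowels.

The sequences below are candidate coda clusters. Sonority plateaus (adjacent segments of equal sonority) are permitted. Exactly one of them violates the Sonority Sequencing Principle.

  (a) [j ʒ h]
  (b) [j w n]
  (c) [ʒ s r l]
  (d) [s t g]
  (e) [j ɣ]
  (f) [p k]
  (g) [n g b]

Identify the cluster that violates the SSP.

(a) 5-2-2 → obeys
(b) 5-5-3 → obeys
(c) 2-2-4-4 → violates
(d) 2-1-1 → obeys
(e) 5-2 → obeys
(f) 1-1 → obeys
(g) 3-1-1 → obeys

c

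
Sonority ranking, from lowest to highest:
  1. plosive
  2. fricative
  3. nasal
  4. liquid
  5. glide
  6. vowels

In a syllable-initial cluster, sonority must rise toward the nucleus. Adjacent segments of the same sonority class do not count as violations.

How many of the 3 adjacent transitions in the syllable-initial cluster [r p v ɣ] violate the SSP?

/r/ is a liquid (sonority 4).
/p/ is a plosive (sonority 1).
/v/ is a fricative (sonority 2).
/ɣ/ is a fricative (sonority 2).
/r/→/p/: 4→1 (does not rise) — violation.
/p/→/v/: 1→2 (rises) — ok.
/v/→/ɣ/: 2→2 (plateau, allowed) — ok.

1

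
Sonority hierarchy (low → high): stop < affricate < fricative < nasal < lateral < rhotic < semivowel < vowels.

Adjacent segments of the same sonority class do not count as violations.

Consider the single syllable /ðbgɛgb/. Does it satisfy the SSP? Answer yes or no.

Onset: /ð/ is a fricative (sonority 3), /b/ is a stop (sonority 1), /g/ is a stop (sonority 1); then the nucleus /ɛ/ (sonority 8).
Onset profile 3-1-1-8 — does not rise throughout.
Coda: /g/ is a stop (sonority 1), /b/ is a stop (sonority 1).
Coda profile 8-1-1 — falls from the nucleus.

no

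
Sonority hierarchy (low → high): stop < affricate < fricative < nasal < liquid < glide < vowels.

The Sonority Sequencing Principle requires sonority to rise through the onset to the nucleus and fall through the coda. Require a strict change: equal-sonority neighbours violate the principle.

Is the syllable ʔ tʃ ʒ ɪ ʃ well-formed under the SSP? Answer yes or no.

Onset: /ʔ/ is a stop (sonority 1), /tʃ/ is an affricate (sonority 2), /ʒ/ is a fricative (sonority 3); then the nucleus /ɪ/ (sonority 7).
Onset profile 1-2-3-7 — rises to the nucleus.
Coda: /ʃ/ is a fricative (sonority 3).
Coda profile 7-3 — falls from the nucleus.

yes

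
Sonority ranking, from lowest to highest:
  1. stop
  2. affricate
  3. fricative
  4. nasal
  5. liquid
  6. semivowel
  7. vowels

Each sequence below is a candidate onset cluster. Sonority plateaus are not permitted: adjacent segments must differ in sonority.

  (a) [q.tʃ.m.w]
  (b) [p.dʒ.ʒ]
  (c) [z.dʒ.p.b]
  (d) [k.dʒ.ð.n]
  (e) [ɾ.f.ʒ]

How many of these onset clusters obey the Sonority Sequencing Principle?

3

(a) [q.tʃ.m.w]: profile 1-2-4-6 — obeys.
(b) [p.dʒ.ʒ]: profile 1-2-3 — obeys.
(c) [z.dʒ.p.b]: profile 3-2-1-1 — violates.
(d) [k.dʒ.ð.n]: profile 1-2-3-4 — obeys.
(e) [ɾ.f.ʒ]: profile 5-3-3 — violates.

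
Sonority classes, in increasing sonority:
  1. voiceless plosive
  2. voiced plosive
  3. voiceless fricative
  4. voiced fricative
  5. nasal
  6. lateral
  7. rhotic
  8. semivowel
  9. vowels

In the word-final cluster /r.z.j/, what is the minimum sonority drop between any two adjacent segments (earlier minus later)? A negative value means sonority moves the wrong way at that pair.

-4

/r/ is a rhotic (sonority 7).
/z/ is a voiced fricative (sonority 4).
/j/ is a semivowel (sonority 8).
/r/→/z/: change +3.
/z/→/j/: change -4.
Minimum = -4.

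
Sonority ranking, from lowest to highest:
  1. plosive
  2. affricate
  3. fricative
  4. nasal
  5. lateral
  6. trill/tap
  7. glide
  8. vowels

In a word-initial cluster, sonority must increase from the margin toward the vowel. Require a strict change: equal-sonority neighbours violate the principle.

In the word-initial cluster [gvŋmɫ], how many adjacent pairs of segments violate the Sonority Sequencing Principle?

1

/g/ — plosive, sonority 1.
/v/ — fricative, sonority 3.
/ŋ/ — nasal, sonority 4.
/m/ — nasal, sonority 4.
/ɫ/ — lateral, sonority 5.
/g/→/v/: 1→3 (rises) — ok.
/v/→/ŋ/: 3→4 (rises) — ok.
/ŋ/→/m/: 4→4 (plateau) — violation.
/m/→/ɫ/: 4→5 (rises) — ok.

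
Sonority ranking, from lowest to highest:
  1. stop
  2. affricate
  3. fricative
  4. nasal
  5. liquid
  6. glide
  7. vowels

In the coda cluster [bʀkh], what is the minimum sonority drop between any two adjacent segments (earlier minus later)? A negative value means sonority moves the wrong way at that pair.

-4

/b/ is a stop (sonority 1).
/ʀ/ is a liquid (sonority 5).
/k/ is a stop (sonority 1).
/h/ is a fricative (sonority 3).
/b/→/ʀ/: change -4.
/ʀ/→/k/: change +4.
/k/→/h/: change -2.
Minimum = -4.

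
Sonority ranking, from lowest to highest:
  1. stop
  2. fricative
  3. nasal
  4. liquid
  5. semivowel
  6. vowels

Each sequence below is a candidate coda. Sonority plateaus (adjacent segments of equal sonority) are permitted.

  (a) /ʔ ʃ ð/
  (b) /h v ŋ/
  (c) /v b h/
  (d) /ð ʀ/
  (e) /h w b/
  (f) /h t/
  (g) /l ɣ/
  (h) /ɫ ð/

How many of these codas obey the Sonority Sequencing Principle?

(a) /ʔ ʃ ð/: profile 1-2-2 — violates.
(b) /h v ŋ/: profile 2-2-3 — violates.
(c) /v b h/: profile 2-1-2 — violates.
(d) /ð ʀ/: profile 2-4 — violates.
(e) /h w b/: profile 2-5-1 — violates.
(f) /h t/: profile 2-1 — obeys.
(g) /l ɣ/: profile 4-2 — obeys.
(h) /ɫ ð/: profile 4-2 — obeys.

3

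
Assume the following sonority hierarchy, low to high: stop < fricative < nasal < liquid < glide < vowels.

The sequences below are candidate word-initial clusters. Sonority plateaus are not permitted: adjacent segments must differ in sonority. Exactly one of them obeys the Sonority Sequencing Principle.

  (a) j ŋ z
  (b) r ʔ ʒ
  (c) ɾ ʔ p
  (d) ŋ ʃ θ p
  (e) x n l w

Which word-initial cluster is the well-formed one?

e

(a) 5-3-2 → violates
(b) 4-1-2 → violates
(c) 4-1-1 → violates
(d) 3-2-2-1 → violates
(e) 2-3-4-5 → obeys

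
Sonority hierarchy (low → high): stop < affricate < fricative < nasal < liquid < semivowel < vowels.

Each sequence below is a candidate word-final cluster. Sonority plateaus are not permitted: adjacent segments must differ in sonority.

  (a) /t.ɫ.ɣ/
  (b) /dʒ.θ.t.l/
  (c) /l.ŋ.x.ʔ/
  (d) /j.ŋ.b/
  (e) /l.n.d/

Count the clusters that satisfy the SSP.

3

(a) sonority 1-5-3: ill-formed.
(b) sonority 2-3-1-5: ill-formed.
(c) sonority 5-4-3-1: well-formed.
(d) sonority 6-4-1: well-formed.
(e) sonority 5-4-1: well-formed.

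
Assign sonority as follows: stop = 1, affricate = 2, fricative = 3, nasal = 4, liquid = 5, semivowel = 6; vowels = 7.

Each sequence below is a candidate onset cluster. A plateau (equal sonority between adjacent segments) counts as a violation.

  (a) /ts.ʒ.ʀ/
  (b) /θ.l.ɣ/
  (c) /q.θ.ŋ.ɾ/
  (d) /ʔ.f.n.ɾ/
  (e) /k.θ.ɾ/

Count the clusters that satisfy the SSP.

4

(a) sonority 2-3-5: well-formed.
(b) sonority 3-5-3: ill-formed.
(c) sonority 1-3-4-5: well-formed.
(d) sonority 1-3-4-5: well-formed.
(e) sonority 1-3-5: well-formed.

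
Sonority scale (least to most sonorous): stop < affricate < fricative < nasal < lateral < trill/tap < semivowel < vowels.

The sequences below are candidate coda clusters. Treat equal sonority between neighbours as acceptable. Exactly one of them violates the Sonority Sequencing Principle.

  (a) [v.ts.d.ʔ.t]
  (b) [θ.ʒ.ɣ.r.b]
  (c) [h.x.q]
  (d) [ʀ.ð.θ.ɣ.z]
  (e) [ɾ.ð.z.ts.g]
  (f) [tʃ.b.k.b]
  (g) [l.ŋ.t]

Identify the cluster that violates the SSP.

b

(a) 3-2-1-1-1 → obeys
(b) 3-3-3-6-1 → violates
(c) 3-3-1 → obeys
(d) 6-3-3-3-3 → obeys
(e) 6-3-3-2-1 → obeys
(f) 2-1-1-1 → obeys
(g) 5-4-1 → obeys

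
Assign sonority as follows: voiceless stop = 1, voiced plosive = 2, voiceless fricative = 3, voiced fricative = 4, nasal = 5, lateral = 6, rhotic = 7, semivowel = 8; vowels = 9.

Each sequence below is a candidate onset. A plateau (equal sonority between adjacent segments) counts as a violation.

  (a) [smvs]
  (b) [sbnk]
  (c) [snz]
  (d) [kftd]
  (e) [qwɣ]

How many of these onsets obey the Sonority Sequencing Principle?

(a) [smvs]: profile 3-5-4-3 — violates.
(b) [sbnk]: profile 3-2-5-1 — violates.
(c) [snz]: profile 3-5-4 — violates.
(d) [kftd]: profile 1-3-1-2 — violates.
(e) [qwɣ]: profile 1-8-4 — violates.

0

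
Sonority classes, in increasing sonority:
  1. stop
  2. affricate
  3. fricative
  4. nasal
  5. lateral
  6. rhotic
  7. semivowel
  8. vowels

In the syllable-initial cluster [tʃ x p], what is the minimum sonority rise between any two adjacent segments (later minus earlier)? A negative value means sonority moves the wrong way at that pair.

/tʃ/: affricate = 2.
/x/: fricative = 3.
/p/: stop = 1.
/tʃ/→/x/: change +1.
/x/→/p/: change -2.
Minimum = -2.

-2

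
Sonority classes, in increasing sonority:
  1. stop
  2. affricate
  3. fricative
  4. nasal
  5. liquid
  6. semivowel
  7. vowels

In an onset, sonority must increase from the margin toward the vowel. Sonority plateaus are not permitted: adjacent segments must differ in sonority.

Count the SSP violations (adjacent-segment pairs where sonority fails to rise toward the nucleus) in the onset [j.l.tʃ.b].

3

/j/: semivowel = 6.
/l/: liquid = 5.
/tʃ/: affricate = 2.
/b/: stop = 1.
/j/→/l/: 6→5 (does not rise) — violation.
/l/→/tʃ/: 5→2 (does not rise) — violation.
/tʃ/→/b/: 2→1 (does not rise) — violation.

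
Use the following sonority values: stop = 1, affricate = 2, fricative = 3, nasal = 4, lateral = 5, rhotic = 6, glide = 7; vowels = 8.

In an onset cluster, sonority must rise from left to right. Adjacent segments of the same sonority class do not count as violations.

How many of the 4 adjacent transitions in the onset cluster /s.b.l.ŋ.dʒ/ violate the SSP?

3

/s/ — fricative, sonority 3.
/b/ — stop, sonority 1.
/l/ — lateral, sonority 5.
/ŋ/ — nasal, sonority 4.
/dʒ/ — affricate, sonority 2.
/s/→/b/: 3→1 (does not rise) — violation.
/b/→/l/: 1→5 (rises) — ok.
/l/→/ŋ/: 5→4 (does not rise) — violation.
/ŋ/→/dʒ/: 4→2 (does not rise) — violation.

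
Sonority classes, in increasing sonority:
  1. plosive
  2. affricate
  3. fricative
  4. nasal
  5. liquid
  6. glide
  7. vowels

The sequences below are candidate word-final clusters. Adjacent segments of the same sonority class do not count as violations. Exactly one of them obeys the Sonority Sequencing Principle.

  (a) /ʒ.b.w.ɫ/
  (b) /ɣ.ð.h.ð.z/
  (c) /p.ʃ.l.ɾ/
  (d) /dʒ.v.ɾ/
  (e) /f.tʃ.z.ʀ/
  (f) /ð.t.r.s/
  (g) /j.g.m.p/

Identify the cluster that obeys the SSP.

b

(a) sonority 3-1-6-5: ill-formed.
(b) sonority 3-3-3-3-3: well-formed.
(c) sonority 1-3-5-5: ill-formed.
(d) sonority 2-3-5: ill-formed.
(e) sonority 3-2-3-5: ill-formed.
(f) sonority 3-1-5-3: ill-formed.
(g) sonority 6-1-4-1: ill-formed.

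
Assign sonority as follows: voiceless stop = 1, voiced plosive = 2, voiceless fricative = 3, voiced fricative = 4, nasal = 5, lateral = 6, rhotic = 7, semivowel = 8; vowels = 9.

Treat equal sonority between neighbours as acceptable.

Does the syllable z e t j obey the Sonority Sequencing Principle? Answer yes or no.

no

Onset: /z/ is a voiced fricative (sonority 4); then the nucleus /e/ (sonority 9).
Onset profile 4-9 — rises to the nucleus.
Coda: /t/ is a voiceless stop (sonority 1), /j/ is a semivowel (sonority 8).
Coda profile 9-1-8 — does not fall throughout.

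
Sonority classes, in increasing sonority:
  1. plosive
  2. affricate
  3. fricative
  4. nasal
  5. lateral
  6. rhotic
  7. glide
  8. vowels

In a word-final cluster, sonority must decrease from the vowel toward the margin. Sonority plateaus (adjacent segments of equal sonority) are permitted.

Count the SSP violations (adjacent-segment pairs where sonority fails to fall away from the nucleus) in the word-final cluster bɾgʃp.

/b/ — plosive, sonority 1.
/ɾ/ — rhotic, sonority 6.
/g/ — plosive, sonority 1.
/ʃ/ — fricative, sonority 3.
/p/ — plosive, sonority 1.
/b/→/ɾ/: 1→6 (does not fall) — violation.
/ɾ/→/g/: 6→1 (falls) — ok.
/g/→/ʃ/: 1→3 (does not fall) — violation.
/ʃ/→/p/: 3→1 (falls) — ok.

2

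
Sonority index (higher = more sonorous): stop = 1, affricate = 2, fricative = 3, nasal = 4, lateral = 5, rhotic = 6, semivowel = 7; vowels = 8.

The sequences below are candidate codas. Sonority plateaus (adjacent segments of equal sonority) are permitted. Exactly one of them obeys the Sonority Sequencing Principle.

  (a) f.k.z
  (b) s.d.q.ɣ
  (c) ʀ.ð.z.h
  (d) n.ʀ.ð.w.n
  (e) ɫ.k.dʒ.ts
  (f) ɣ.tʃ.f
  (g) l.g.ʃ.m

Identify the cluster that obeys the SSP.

c

(a) f.k.z: profile 3-1-3 — violates.
(b) s.d.q.ɣ: profile 3-1-1-3 — violates.
(c) ʀ.ð.z.h: profile 6-3-3-3 — obeys.
(d) n.ʀ.ð.w.n: profile 4-6-3-7-4 — violates.
(e) ɫ.k.dʒ.ts: profile 5-1-2-2 — violates.
(f) ɣ.tʃ.f: profile 3-2-3 — violates.
(g) l.g.ʃ.m: profile 5-1-3-4 — violates.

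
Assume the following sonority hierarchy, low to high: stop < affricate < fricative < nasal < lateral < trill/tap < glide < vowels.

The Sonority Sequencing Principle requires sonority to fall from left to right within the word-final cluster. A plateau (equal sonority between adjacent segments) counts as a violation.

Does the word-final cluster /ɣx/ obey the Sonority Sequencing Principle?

/ɣ/ — fricative, sonority 3.
/x/ — fricative, sonority 3.
The profile is 3-3. Between /ɣ/ (3) and /x/ (3) sonority does not fall, so the cluster violates the SSP.

no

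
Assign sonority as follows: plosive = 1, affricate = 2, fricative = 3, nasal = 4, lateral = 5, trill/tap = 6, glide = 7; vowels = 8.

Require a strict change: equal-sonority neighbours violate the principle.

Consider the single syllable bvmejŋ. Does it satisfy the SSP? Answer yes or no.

Onset: /b/ is a plosive (sonority 1), /v/ is a fricative (sonority 3), /m/ is a nasal (sonority 4); then the nucleus /e/ (sonority 8).
Onset profile 1-3-4-8 — rises to the nucleus.
Coda: /j/ is a glide (sonority 7), /ŋ/ is a nasal (sonority 4).
Coda profile 8-7-4 — falls from the nucleus.

yes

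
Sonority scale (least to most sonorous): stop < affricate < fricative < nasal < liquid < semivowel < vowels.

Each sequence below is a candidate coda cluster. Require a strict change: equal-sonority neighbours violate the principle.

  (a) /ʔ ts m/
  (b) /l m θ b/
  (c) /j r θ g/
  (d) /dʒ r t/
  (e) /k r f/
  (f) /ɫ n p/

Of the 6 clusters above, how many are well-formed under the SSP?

3

(a) 1-2-4 → violates
(b) 5-4-3-1 → obeys
(c) 6-5-3-1 → obeys
(d) 2-5-1 → violates
(e) 1-5-3 → violates
(f) 5-4-1 → obeys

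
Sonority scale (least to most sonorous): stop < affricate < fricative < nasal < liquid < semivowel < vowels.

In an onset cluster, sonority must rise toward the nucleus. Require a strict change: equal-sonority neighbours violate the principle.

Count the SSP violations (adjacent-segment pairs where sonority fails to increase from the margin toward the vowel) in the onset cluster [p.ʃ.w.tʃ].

/p/: stop = 1.
/ʃ/: fricative = 3.
/w/: semivowel = 6.
/tʃ/: affricate = 2.
/p/→/ʃ/: 1→3 (rises) — ok.
/ʃ/→/w/: 3→6 (rises) — ok.
/w/→/tʃ/: 6→2 (does not rise) — violation.

1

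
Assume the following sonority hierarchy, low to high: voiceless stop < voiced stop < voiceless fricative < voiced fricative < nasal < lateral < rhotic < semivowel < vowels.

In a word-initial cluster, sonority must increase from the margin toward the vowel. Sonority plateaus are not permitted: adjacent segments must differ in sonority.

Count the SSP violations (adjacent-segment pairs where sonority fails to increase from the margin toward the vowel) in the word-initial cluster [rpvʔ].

/r/ is a rhotic (sonority 7).
/p/ is a voiceless stop (sonority 1).
/v/ is a voiced fricative (sonority 4).
/ʔ/ is a voiceless stop (sonority 1).
/r/→/p/: 7→1 (does not rise) — violation.
/p/→/v/: 1→4 (rises) — ok.
/v/→/ʔ/: 4→1 (does not rise) — violation.

2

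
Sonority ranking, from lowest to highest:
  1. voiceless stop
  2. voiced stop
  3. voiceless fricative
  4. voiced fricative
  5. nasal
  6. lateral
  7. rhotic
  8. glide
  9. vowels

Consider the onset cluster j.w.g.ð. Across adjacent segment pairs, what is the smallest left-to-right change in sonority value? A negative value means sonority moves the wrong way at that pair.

-6

/j/ is a glide (sonority 8).
/w/ is a glide (sonority 8).
/g/ is a voiced stop (sonority 2).
/ð/ is a voiced fricative (sonority 4).
/j/→/w/: change +0.
/w/→/g/: change -6.
/g/→/ð/: change +2.
Minimum = -6.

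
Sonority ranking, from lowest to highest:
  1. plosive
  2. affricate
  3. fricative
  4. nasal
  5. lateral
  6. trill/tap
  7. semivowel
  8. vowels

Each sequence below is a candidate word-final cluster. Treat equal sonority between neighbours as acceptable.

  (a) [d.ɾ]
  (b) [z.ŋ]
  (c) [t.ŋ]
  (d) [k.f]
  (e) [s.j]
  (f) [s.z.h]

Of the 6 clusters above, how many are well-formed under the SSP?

1

(a) 1-6 → violates
(b) 3-4 → violates
(c) 1-4 → violates
(d) 1-3 → violates
(e) 3-7 → violates
(f) 3-3-3 → obeys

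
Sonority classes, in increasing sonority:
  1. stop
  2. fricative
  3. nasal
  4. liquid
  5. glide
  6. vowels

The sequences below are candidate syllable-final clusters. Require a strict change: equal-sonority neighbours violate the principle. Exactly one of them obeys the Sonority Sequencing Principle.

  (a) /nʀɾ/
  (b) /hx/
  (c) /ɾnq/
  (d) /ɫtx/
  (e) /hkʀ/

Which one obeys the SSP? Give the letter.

(a) 3-4-4 → violates
(b) 2-2 → violates
(c) 4-3-1 → obeys
(d) 4-1-2 → violates
(e) 2-1-4 → violates

c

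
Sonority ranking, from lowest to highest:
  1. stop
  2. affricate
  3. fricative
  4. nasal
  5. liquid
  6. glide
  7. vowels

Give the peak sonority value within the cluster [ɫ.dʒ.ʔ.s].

/ɫ/ is a liquid (sonority 5).
/dʒ/ is an affricate (sonority 2).
/ʔ/ is a stop (sonority 1).
/s/ is a fricative (sonority 3).
The maximum is 5.

5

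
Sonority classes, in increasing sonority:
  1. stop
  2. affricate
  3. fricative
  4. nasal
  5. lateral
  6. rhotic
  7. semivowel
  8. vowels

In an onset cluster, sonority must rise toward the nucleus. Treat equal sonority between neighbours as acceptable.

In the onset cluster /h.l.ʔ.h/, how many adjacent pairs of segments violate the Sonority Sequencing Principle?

/h/: fricative = 3.
/l/: lateral = 5.
/ʔ/: stop = 1.
/h/: fricative = 3.
/h/→/l/: 3→5 (rises) — ok.
/l/→/ʔ/: 5→1 (does not rise) — violation.
/ʔ/→/h/: 1→3 (rises) — ok.

1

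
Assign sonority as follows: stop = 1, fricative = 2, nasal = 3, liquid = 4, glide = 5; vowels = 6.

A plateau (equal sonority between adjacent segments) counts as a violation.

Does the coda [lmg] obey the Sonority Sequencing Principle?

/l/ is a liquid (sonority 4).
/m/ is a nasal (sonority 3).
/g/ is a stop (sonority 1).
The profile 4-3-1 strictly falls, so the coda satisfies the SSP.

yes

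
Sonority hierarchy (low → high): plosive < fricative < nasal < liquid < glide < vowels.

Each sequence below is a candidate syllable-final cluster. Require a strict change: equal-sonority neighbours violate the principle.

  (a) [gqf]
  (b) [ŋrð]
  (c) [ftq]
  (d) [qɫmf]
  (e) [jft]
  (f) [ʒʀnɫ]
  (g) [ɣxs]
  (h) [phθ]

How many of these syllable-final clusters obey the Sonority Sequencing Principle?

1

(a) sonority 1-1-2: ill-formed.
(b) sonority 3-4-2: ill-formed.
(c) sonority 2-1-1: ill-formed.
(d) sonority 1-4-3-2: ill-formed.
(e) sonority 5-2-1: well-formed.
(f) sonority 2-4-3-4: ill-formed.
(g) sonority 2-2-2: ill-formed.
(h) sonority 1-2-2: ill-formed.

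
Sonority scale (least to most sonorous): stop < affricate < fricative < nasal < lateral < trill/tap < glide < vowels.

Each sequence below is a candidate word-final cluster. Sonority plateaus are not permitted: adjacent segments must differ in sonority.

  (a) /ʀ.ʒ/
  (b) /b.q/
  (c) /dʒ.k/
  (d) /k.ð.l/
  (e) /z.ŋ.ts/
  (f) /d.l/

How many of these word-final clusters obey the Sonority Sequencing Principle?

(a) 6-3 → obeys
(b) 1-1 → violates
(c) 2-1 → obeys
(d) 1-3-5 → violates
(e) 3-4-2 → violates
(f) 1-5 → violates

2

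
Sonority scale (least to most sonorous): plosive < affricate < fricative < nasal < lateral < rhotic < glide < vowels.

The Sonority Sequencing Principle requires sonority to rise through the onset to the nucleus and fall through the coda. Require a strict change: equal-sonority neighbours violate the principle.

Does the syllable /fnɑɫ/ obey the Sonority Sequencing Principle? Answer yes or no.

yes

Onset: /f/ is a fricative (sonority 3), /n/ is a nasal (sonority 4); then the nucleus /ɑ/ (sonority 8).
Onset profile 3-4-8 — rises to the nucleus.
Coda: /ɫ/ is a lateral (sonority 5).
Coda profile 8-5 — falls from the nucleus.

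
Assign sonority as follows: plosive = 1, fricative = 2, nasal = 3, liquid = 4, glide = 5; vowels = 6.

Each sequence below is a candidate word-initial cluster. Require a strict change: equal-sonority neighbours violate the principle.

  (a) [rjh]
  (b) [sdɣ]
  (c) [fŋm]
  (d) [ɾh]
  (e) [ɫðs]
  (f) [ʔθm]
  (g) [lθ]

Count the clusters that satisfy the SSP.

1

(a) sonority 4-5-2: ill-formed.
(b) sonority 2-1-2: ill-formed.
(c) sonority 2-3-3: ill-formed.
(d) sonority 4-2: ill-formed.
(e) sonority 4-2-2: ill-formed.
(f) sonority 1-2-3: well-formed.
(g) sonority 4-2: ill-formed.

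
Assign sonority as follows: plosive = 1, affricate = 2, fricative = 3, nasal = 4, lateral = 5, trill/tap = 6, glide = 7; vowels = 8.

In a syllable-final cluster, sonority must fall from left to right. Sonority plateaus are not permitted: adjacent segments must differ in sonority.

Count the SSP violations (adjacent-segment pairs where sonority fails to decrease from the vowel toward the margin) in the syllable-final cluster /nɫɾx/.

2

/n/ — nasal, sonority 4.
/ɫ/ — lateral, sonority 5.
/ɾ/ — trill/tap, sonority 6.
/x/ — fricative, sonority 3.
/n/→/ɫ/: 4→5 (does not fall) — violation.
/ɫ/→/ɾ/: 5→6 (does not fall) — violation.
/ɾ/→/x/: 6→3 (falls) — ok.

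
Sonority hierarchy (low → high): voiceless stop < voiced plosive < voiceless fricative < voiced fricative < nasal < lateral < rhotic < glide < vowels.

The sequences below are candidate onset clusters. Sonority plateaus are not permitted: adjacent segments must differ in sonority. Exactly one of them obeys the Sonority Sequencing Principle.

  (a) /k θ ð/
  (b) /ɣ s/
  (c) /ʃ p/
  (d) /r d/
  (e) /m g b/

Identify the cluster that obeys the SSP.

a

(a) 1-3-4 → obeys
(b) 4-3 → violates
(c) 3-1 → violates
(d) 7-2 → violates
(e) 5-2-2 → violates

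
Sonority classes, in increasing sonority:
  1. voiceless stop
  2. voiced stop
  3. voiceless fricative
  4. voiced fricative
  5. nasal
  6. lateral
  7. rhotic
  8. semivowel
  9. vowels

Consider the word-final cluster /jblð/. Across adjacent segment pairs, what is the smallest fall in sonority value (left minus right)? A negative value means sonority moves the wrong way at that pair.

/j/ is a semivowel (sonority 8).
/b/ is a voiced stop (sonority 2).
/l/ is a lateral (sonority 6).
/ð/ is a voiced fricative (sonority 4).
/j/→/b/: change +6.
/b/→/l/: change -4.
/l/→/ð/: change +2.
Minimum = -4.

-4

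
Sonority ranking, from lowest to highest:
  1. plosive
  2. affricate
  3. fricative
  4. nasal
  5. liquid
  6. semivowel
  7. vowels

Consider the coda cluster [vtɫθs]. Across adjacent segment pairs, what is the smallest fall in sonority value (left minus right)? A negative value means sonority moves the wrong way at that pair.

/v/ — fricative, sonority 3.
/t/ — plosive, sonority 1.
/ɫ/ — liquid, sonority 5.
/θ/ — fricative, sonority 3.
/s/ — fricative, sonority 3.
/v/→/t/: change +2.
/t/→/ɫ/: change -4.
/ɫ/→/θ/: change +2.
/θ/→/s/: change +0.
Minimum = -4.

-4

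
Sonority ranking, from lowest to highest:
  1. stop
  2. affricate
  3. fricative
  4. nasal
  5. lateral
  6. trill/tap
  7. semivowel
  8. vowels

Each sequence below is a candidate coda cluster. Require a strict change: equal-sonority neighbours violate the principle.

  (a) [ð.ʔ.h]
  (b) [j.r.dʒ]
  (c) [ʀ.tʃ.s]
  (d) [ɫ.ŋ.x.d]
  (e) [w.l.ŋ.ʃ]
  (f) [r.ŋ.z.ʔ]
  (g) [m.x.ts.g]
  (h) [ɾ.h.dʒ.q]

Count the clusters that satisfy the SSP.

6

(a) [ð.ʔ.h]: profile 3-1-3 — violates.
(b) [j.r.dʒ]: profile 7-6-2 — obeys.
(c) [ʀ.tʃ.s]: profile 6-2-3 — violates.
(d) [ɫ.ŋ.x.d]: profile 5-4-3-1 — obeys.
(e) [w.l.ŋ.ʃ]: profile 7-5-4-3 — obeys.
(f) [r.ŋ.z.ʔ]: profile 6-4-3-1 — obeys.
(g) [m.x.ts.g]: profile 4-3-2-1 — obeys.
(h) [ɾ.h.dʒ.q]: profile 6-3-2-1 — obeys.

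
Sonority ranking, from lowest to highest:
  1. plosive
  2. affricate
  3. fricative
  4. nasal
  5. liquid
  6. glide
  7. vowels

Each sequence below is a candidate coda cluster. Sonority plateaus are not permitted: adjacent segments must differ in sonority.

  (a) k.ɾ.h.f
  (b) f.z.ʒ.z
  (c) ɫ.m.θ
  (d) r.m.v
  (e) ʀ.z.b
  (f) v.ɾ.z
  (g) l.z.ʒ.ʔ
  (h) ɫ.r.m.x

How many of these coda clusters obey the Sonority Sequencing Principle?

(a) 1-5-3-3 → violates
(b) 3-3-3-3 → violates
(c) 5-4-3 → obeys
(d) 5-4-3 → obeys
(e) 5-3-1 → obeys
(f) 3-5-3 → violates
(g) 5-3-3-1 → violates
(h) 5-5-4-3 → violates

3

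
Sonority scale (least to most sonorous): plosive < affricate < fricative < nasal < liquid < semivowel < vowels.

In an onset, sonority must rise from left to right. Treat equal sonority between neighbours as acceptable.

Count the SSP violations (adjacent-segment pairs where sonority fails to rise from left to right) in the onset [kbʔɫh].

1

/k/ is a plosive (sonority 1).
/b/ is a plosive (sonority 1).
/ʔ/ is a plosive (sonority 1).
/ɫ/ is a liquid (sonority 5).
/h/ is a fricative (sonority 3).
/k/→/b/: 1→1 (plateau, allowed) — ok.
/b/→/ʔ/: 1→1 (plateau, allowed) — ok.
/ʔ/→/ɫ/: 1→5 (rises) — ok.
/ɫ/→/h/: 5→3 (does not rise) — violation.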